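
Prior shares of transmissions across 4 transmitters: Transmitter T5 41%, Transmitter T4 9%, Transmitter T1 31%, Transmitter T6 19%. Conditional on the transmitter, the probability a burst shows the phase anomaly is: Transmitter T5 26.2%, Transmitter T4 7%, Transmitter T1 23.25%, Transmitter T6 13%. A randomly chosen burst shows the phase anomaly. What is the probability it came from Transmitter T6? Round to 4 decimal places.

0.1173

Unnormalized posteriors (prior × likelihood):
  Transmitter T5: 0.41 × 0.262 = 0.10742
  Transmitter T4: 0.09 × 0.07 = 0.0063
  Transmitter T1: 0.31 × 0.2325 = 0.072075
  Transmitter T6: 0.19 × 0.13 = 0.0247
Normalizing constant = 0.210495.
P(Transmitter T6 | evidence) = 0.0247 / 0.210495 ≈ 0.1173.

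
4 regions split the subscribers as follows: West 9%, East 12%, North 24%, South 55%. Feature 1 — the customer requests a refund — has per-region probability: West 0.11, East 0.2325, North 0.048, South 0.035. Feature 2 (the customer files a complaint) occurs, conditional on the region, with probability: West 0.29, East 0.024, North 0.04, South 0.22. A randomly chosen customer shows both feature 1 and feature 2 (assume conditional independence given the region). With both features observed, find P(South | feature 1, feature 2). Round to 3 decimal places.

0.514

Unnormalized posteriors (prior × likelihood):
  West: 0.09 × 0.11 × 0.29 = 0.002871
  East: 0.12 × 0.2325 × 0.024 = 0.0006696
  North: 0.24 × 0.048 × 0.04 = 0.0004608
  South: 0.55 × 0.035 × 0.22 = 0.004235
Sum = 0.0082364.
P(South | evidence) = 0.004235 / 0.0082364 ≈ 0.514.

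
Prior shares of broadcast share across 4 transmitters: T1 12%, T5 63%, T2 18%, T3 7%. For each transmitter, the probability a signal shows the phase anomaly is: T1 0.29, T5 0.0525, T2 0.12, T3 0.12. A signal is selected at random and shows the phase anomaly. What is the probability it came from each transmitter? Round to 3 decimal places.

Unnormalized posteriors (prior × likelihood):
  T1: 0.12 × 0.29 = 0.0348
  T5: 0.63 × 0.0525 = 0.033075
  T2: 0.18 × 0.12 = 0.0216
  T3: 0.07 × 0.12 = 0.0084
Total = 0.097875.
P(T1 | anomaly) = 0.0348/0.097875 ≈ 0.356
P(T5 | anomaly) = 0.033075/0.097875 ≈ 0.338
P(T2 | anomaly) = 0.0216/0.097875 ≈ 0.221
P(T3 | anomaly) = 0.0084/0.097875 ≈ 0.086

T1 0.356, T5 0.338, T2 0.221, T3 0.086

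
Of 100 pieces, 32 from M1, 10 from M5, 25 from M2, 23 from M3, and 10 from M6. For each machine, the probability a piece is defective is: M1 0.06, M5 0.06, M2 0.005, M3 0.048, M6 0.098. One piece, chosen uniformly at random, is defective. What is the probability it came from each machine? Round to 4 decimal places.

M1 0.4060, M5 0.1269, M2 0.0264, M3 0.2335, M6 0.2072

Prior × likelihood for each hypothesis:
  M1: 0.32 × 0.06 = 0.0192
  M5: 0.1 × 0.06 = 0.006
  M2: 0.25 × 0.005 = 0.00125
  M3: 0.23 × 0.048 = 0.01104
  M6: 0.1 × 0.098 = 0.0098
Normalizing constant = 0.04729.
P(M1 | defective) = 0.0192/0.04729 ≈ 0.4060
P(M5 | defective) = 0.006/0.04729 ≈ 0.1269
P(M2 | defective) = 0.00125/0.04729 ≈ 0.0264
P(M3 | defective) = 0.01104/0.04729 ≈ 0.2335
P(M6 | defective) = 0.0098/0.04729 ≈ 0.2072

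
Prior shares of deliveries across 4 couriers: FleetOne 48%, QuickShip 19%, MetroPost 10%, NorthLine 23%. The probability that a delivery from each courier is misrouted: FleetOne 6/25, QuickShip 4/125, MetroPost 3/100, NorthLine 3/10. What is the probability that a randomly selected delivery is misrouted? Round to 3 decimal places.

Unnormalized posteriors (prior × likelihood):
  FleetOne: 0.48 × 0.24 = 0.1152
  QuickShip: 0.19 × 0.032 = 0.00608
  MetroPost: 0.1 × 0.03 = 0.003
  NorthLine: 0.23 × 0.3 = 0.069
P(misrouted) = 0.1152 + 0.00608 + 0.003 + 0.069 = 0.19328 → 0.193.

0.193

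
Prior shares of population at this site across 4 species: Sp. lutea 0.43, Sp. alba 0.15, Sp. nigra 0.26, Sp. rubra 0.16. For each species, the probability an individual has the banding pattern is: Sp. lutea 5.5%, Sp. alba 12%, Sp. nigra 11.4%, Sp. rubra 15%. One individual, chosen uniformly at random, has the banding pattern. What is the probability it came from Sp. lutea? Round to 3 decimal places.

Compute prior × likelihood for every hypothesis:
  Sp. lutea: 0.43 × 0.055 = 0.02365
  Sp. alba: 0.15 × 0.12 = 0.018
  Sp. nigra: 0.26 × 0.114 = 0.02964
  Sp. rubra: 0.16 × 0.15 = 0.024
Sum = 0.09529.
P(Sp. lutea | evidence) = 0.02365 / 0.09529 ≈ 0.248.

0.248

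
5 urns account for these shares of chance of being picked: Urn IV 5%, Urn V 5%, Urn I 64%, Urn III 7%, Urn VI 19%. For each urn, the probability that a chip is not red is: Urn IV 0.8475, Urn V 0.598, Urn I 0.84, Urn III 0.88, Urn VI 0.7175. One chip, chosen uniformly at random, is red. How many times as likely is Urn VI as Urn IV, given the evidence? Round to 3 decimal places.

Taking complements, P(red | each) = Urn IV 0.1525, Urn V 0.402, Urn I 0.16, Urn III 0.12, Urn VI 0.2825.
By Bayes' rule, posterior ∝ prior × likelihood:
  Urn IV: 0.05 × 0.1525 = 0.007625
  Urn V: 0.05 × 0.402 = 0.0201
  Urn I: 0.64 × 0.16 = 0.1024
  Urn III: 0.07 × 0.12 = 0.0084
  Urn VI: 0.19 × 0.2825 = 0.053675
Total = 0.1922.
The ratio is 0.053675 / 0.007625 (the normalizer cancels) = 7.039.

7.039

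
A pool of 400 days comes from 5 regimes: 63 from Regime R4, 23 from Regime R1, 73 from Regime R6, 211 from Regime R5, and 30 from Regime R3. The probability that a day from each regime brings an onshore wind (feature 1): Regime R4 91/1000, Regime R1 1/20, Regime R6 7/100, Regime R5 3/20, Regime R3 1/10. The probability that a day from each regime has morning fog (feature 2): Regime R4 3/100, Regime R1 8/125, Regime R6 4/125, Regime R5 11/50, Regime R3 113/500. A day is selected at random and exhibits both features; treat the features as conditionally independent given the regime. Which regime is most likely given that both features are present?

Prior × likelihood for each hypothesis:
  Regime R4: 0.1575 × 0.091 × 0.03 = 0.000429975
  Regime R1: 0.0575 × 0.05 × 0.064 = 0.000184
  Regime R6: 0.1825 × 0.07 × 0.032 = 0.0004088
  Regime R5: 0.5275 × 0.15 × 0.22 = 0.0174075
  Regime R3: 0.075 × 0.1 × 0.226 = 0.001695
Total = 0.020125275.
Largest term belongs to Regime R5, so Regime R5 is most probable.

Regime R5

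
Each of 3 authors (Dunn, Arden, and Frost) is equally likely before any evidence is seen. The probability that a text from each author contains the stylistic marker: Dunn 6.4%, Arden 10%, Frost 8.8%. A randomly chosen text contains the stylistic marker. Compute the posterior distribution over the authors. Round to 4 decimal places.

Dunn 0.2540, Arden 0.3968, Frost 0.3492

Since the prior is uniform, the posterior is proportional to the likelihood:
  Dunn: 0.064
  Arden: 0.1
  Frost: 0.088
Total = 0.252.
P(Dunn | marker) = 0.064/0.252 ≈ 0.2540
P(Arden | marker) = 0.1/0.252 ≈ 0.3968
P(Frost | marker) = 0.088/0.252 ≈ 0.3492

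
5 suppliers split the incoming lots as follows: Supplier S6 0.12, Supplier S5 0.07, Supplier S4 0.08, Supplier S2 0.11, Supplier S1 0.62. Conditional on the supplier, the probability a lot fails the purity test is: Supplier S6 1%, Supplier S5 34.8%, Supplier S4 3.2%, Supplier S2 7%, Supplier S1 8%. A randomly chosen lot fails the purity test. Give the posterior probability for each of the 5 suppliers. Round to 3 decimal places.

Supplier S6 0.014, Supplier S5 0.285, Supplier S4 0.030, Supplier S2 0.090, Supplier S1 0.581

Prior × likelihood for each hypothesis:
  Supplier S6: 0.12 × 0.01 = 0.0012
  Supplier S5: 0.07 × 0.348 = 0.02436
  Supplier S4: 0.08 × 0.032 = 0.00256
  Supplier S2: 0.11 × 0.07 = 0.0077
  Supplier S1: 0.62 × 0.08 = 0.0496
Normalizing constant = 0.08542.
P(Supplier S6 | off-spec) = 0.0012/0.08542 ≈ 0.014
P(Supplier S5 | off-spec) = 0.02436/0.08542 ≈ 0.285
P(Supplier S4 | off-spec) = 0.00256/0.08542 ≈ 0.030
P(Supplier S2 | off-spec) = 0.0077/0.08542 ≈ 0.090
P(Supplier S1 | off-spec) = 0.0496/0.08542 ≈ 0.581
(Check: 0.014+0.285+0.030+0.090+0.581 = 1.000.)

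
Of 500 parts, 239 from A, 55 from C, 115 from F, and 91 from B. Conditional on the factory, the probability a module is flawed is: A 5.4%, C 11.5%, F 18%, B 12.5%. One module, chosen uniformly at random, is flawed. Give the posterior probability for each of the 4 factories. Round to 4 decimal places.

A 0.2515, C 0.1233, F 0.4035, B 0.2217

Compute prior × likelihood for every hypothesis:
  A: 0.478 × 0.054 = 0.025812
  C: 0.11 × 0.115 = 0.01265
  F: 0.23 × 0.18 = 0.0414
  B: 0.182 × 0.125 = 0.02275
Normalizing constant = 0.102612.
P(A | flawed) = 0.025812/0.102612 ≈ 0.2515
P(C | flawed) = 0.01265/0.102612 ≈ 0.1233
P(F | flawed) = 0.0414/0.102612 ≈ 0.4035
P(B | flawed) = 0.02275/0.102612 ≈ 0.2217
(Check: 0.2515+0.1233+0.4035+0.2217 = 1.0000.)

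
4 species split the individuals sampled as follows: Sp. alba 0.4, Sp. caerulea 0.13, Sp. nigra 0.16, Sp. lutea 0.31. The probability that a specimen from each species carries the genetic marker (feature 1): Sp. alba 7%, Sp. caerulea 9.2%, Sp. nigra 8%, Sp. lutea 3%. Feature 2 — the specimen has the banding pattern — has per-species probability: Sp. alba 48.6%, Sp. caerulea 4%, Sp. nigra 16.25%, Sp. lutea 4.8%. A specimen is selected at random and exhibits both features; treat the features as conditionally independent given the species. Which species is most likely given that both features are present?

Sp. alba

By Bayes' rule, posterior ∝ prior × likelihood:
  Sp. alba: 0.4 × 0.07 × 0.486 = 0.013608
  Sp. caerulea: 0.13 × 0.092 × 0.04 = 0.0004784
  Sp. nigra: 0.16 × 0.08 × 0.1625 = 0.00208
  Sp. lutea: 0.31 × 0.03 × 0.048 = 0.0004464
Normalizing constant = 0.0166128.
Largest term belongs to Sp. alba, so Sp. alba is most probable.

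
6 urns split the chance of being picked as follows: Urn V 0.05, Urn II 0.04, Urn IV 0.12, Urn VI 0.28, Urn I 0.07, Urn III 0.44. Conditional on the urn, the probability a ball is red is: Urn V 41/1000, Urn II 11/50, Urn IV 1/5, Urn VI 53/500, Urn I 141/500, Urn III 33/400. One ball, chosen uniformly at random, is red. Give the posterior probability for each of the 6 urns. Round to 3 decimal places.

Compute prior × likelihood for every hypothesis:
  Urn V: 0.05 × 0.041 = 0.00205
  Urn II: 0.04 × 0.22 = 0.0088
  Urn IV: 0.12 × 0.2 = 0.024
  Urn VI: 0.28 × 0.106 = 0.02968
  Urn I: 0.07 × 0.282 = 0.01974
  Urn III: 0.44 × 0.0825 = 0.0363
Sum = 0.12057.
P(Urn V | red) = 0.00205/0.12057 ≈ 0.017
P(Urn II | red) = 0.0088/0.12057 ≈ 0.073
P(Urn IV | red) = 0.024/0.12057 ≈ 0.199
P(Urn VI | red) = 0.02968/0.12057 ≈ 0.246
P(Urn I | red) = 0.01974/0.12057 ≈ 0.164
P(Urn III | red) = 0.0363/0.12057 ≈ 0.301
(Check: 0.017+0.073+0.199+0.246+0.164+0.301 = 1.000.)

Urn V 0.017, Urn II 0.073, Urn IV 0.199, Urn VI 0.246, Urn I 0.164, Urn III 0.301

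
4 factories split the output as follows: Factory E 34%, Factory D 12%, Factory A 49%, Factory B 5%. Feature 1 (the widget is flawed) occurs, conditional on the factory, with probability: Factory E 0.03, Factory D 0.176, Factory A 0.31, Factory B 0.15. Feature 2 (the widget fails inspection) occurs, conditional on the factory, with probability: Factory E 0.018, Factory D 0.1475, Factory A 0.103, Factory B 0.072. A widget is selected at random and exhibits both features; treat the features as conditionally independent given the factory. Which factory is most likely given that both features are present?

Factory A

Compute prior × likelihood for every hypothesis:
  Factory E: 0.34 × 0.03 × 0.018 = 0.0001836
  Factory D: 0.12 × 0.176 × 0.1475 = 0.0031152
  Factory A: 0.49 × 0.31 × 0.103 = 0.0156457
  Factory B: 0.05 × 0.15 × 0.072 = 0.00054
Total = 0.0194845.
Largest term belongs to Factory A, so Factory A is most probable.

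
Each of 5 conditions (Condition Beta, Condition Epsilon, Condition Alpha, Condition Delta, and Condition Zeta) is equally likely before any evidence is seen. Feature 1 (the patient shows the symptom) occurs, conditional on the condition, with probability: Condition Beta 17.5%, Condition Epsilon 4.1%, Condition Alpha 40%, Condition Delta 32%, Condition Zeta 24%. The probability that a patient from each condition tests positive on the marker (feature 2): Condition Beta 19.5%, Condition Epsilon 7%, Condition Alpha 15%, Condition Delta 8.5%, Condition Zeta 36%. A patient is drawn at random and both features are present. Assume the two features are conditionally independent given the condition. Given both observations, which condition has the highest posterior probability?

Since the prior is uniform, the posterior is proportional to the likelihood:
  Condition Beta: 0.175 × 0.195 = 0.034125
  Condition Epsilon: 0.041 × 0.07 = 0.00287
  Condition Alpha: 0.4 × 0.15 = 0.06
  Condition Delta: 0.32 × 0.085 = 0.0272
  Condition Zeta: 0.24 × 0.36 = 0.0864
Sum = 0.210595.
Largest term belongs to Condition Zeta, so Condition Zeta is most probable.

Condition Zeta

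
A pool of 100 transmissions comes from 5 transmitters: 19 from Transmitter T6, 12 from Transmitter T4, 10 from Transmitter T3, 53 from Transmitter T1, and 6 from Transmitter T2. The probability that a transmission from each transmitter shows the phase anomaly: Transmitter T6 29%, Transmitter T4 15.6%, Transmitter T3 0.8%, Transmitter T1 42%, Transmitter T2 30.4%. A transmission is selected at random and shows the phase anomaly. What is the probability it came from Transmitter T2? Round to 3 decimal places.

By Bayes' rule, posterior ∝ prior × likelihood:
  Transmitter T6: 0.19 × 0.29 = 0.0551
  Transmitter T4: 0.12 × 0.156 = 0.01872
  Transmitter T3: 0.1 × 0.008 = 0.0008
  Transmitter T1: 0.53 × 0.42 = 0.2226
  Transmitter T2: 0.06 × 0.304 = 0.01824
Normalizing constant = 0.31546.
P(Transmitter T2 | evidence) = 0.01824 / 0.31546 ≈ 0.058.

0.058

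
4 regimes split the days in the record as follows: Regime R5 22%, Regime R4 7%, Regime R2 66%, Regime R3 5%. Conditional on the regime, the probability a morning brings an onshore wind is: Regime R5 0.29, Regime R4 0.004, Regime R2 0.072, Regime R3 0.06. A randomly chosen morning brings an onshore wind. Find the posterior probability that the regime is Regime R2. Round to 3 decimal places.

Prior × likelihood for each hypothesis:
  Regime R5: 0.22 × 0.29 = 0.0638
  Regime R4: 0.07 × 0.004 = 0.00028
  Regime R2: 0.66 × 0.072 = 0.04752
  Regime R3: 0.05 × 0.06 = 0.003
Normalizing constant = 0.1146.
P(Regime R2 | evidence) = 0.04752 / 0.1146 ≈ 0.415.

0.415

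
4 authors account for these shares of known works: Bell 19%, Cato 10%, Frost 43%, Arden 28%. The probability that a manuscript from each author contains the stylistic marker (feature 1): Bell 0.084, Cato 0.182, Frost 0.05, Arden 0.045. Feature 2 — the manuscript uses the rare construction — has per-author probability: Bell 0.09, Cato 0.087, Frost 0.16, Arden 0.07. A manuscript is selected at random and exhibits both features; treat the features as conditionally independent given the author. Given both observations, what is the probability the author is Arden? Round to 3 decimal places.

0.120

Prior × likelihood for each hypothesis:
  Bell: 0.19 × 0.084 × 0.09 = 0.0014364
  Cato: 0.1 × 0.182 × 0.087 = 0.0015834
  Frost: 0.43 × 0.05 × 0.16 = 0.00344
  Arden: 0.28 × 0.045 × 0.07 = 0.000882
Sum = 0.0073418.
P(Arden | evidence) = 0.000882 / 0.0073418 ≈ 0.120.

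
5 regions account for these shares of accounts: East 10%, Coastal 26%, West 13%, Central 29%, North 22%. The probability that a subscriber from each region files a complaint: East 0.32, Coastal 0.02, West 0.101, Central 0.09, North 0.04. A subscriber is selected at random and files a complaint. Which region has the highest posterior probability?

Prior × likelihood for each hypothesis:
  East: 0.1 × 0.32 = 0.032
  Coastal: 0.26 × 0.02 = 0.0052
  West: 0.13 × 0.101 = 0.01313
  Central: 0.29 × 0.09 = 0.0261
  North: 0.22 × 0.04 = 0.0088
Sum = 0.08523.
Largest term belongs to East, so East is most probable.

East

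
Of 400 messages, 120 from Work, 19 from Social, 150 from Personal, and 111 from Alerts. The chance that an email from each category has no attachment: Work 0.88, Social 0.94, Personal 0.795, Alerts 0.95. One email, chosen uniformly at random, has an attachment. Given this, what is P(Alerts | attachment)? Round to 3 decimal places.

Taking complements, P(attachment | each) = Work 0.12, Social 0.06, Personal 0.205, Alerts 0.05.
Prior × likelihood for each hypothesis:
  Work: 0.3 × 0.12 = 0.036
  Social: 0.0475 × 0.06 = 0.00285
  Personal: 0.375 × 0.205 = 0.076875
  Alerts: 0.2775 × 0.05 = 0.013875
Sum = 0.1296.
P(Alerts | evidence) = 0.013875 / 0.1296 ≈ 0.107.

0.107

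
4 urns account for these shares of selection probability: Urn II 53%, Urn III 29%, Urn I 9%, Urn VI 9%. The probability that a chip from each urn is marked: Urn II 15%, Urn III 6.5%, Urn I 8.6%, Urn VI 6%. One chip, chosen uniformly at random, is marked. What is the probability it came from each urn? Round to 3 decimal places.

Prior × likelihood for each hypothesis:
  Urn II: 0.53 × 0.15 = 0.0795
  Urn III: 0.29 × 0.065 = 0.01885
  Urn I: 0.09 × 0.086 = 0.00774
  Urn VI: 0.09 × 0.06 = 0.0054
Normalizing constant = 0.11149.
P(Urn II | marked) = 0.0795/0.11149 ≈ 0.713
P(Urn III | marked) = 0.01885/0.11149 ≈ 0.169
P(Urn I | marked) = 0.00774/0.11149 ≈ 0.069
P(Urn VI | marked) = 0.0054/0.11149 ≈ 0.048

Urn II 0.713, Urn III 0.169, Urn I 0.069, Urn VI 0.048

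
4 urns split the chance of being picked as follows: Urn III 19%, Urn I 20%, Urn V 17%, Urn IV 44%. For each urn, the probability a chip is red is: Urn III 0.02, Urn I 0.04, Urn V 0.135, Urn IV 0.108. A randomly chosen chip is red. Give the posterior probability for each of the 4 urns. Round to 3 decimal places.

Urn III 0.046, Urn I 0.097, Urn V 0.279, Urn IV 0.578

Unnormalized posteriors (prior × likelihood):
  Urn III: 0.19 × 0.02 = 0.0038
  Urn I: 0.2 × 0.04 = 0.008
  Urn V: 0.17 × 0.135 = 0.02295
  Urn IV: 0.44 × 0.108 = 0.04752
Total = 0.08227.
P(Urn III | red) = 0.0038/0.08227 ≈ 0.046
P(Urn I | red) = 0.008/0.08227 ≈ 0.097
P(Urn V | red) = 0.02295/0.08227 ≈ 0.279
P(Urn IV | red) = 0.04752/0.08227 ≈ 0.578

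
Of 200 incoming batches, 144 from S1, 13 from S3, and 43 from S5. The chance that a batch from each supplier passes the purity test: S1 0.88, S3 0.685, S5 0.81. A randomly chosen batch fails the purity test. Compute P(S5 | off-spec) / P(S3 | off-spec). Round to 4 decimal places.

Taking complements, P(off-spec | each) = S1 0.12, S3 0.315, S5 0.19.
Prior × likelihood for each hypothesis:
  S1: 0.72 × 0.12 = 0.0864
  S3: 0.065 × 0.315 = 0.020475
  S5: 0.215 × 0.19 = 0.04085
Total = 0.147725.
The ratio is 0.04085 / 0.020475 (the normalizer cancels) = 1.9951.

1.9951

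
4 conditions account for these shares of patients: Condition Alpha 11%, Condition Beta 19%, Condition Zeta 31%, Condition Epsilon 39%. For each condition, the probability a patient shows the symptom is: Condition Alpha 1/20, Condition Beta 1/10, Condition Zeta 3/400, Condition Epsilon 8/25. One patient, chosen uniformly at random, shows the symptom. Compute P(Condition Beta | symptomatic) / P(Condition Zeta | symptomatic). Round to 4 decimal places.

8.1720

Prior × likelihood for each hypothesis:
  Condition Alpha: 0.11 × 0.05 = 0.0055
  Condition Beta: 0.19 × 0.1 = 0.019
  Condition Zeta: 0.31 × 0.0075 = 0.002325
  Condition Epsilon: 0.39 × 0.32 = 0.1248
Normalizing constant = 0.151625.
The ratio is 0.019 / 0.002325 (the normalizer cancels) = 8.1720.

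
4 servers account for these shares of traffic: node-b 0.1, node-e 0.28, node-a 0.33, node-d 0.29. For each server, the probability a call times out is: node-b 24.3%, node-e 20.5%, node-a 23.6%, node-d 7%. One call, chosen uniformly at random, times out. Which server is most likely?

Compute prior × likelihood for every hypothesis:
  node-b: 0.1 × 0.243 = 0.0243
  node-e: 0.28 × 0.205 = 0.0574
  node-a: 0.33 × 0.236 = 0.07788
  node-d: 0.29 × 0.07 = 0.0203
Total = 0.17988.
Largest term belongs to node-a, so node-a is most probable.

node-a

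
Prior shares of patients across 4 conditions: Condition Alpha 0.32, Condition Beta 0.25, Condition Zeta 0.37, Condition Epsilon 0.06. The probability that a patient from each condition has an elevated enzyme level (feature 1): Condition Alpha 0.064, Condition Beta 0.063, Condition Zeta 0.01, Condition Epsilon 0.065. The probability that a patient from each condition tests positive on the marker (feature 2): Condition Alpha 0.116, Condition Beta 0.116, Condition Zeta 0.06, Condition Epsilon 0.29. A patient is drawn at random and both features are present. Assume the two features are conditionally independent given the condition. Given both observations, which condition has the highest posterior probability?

Condition Alpha

Prior × likelihood for each hypothesis:
  Condition Alpha: 0.32 × 0.064 × 0.116 = 0.00237568
  Condition Beta: 0.25 × 0.063 × 0.116 = 0.001827
  Condition Zeta: 0.37 × 0.01 × 0.06 = 0.000222
  Condition Epsilon: 0.06 × 0.065 × 0.29 = 0.001131
Total = 0.00555568.
Largest term belongs to Condition Alpha, so Condition Alpha is most probable.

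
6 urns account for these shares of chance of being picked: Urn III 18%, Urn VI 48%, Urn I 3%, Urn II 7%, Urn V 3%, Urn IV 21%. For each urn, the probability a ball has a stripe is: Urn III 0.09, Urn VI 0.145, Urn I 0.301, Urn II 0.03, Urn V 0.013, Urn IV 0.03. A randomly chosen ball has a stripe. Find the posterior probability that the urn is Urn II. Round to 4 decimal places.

By Bayes' rule, posterior ∝ prior × likelihood:
  Urn III: 0.18 × 0.09 = 0.0162
  Urn VI: 0.48 × 0.145 = 0.0696
  Urn I: 0.03 × 0.301 = 0.00903
  Urn II: 0.07 × 0.03 = 0.0021
  Urn V: 0.03 × 0.013 = 0.00039
  Urn IV: 0.21 × 0.03 = 0.0063
Sum = 0.10362.
P(Urn II | evidence) = 0.0021 / 0.10362 ≈ 0.0203.

0.0203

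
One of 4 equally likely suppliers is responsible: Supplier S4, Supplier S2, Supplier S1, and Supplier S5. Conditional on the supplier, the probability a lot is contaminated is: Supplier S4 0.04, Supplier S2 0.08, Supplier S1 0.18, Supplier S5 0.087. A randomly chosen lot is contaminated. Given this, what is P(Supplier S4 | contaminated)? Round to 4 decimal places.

0.1034

With a uniform prior (1/4 each), posterior ∝ likelihood:
  Supplier S4: 0.04
  Supplier S2: 0.08
  Supplier S1: 0.18
  Supplier S5: 0.087
Sum = 0.387.
P(Supplier S4 | evidence) = 0.04 / 0.387 ≈ 0.1034.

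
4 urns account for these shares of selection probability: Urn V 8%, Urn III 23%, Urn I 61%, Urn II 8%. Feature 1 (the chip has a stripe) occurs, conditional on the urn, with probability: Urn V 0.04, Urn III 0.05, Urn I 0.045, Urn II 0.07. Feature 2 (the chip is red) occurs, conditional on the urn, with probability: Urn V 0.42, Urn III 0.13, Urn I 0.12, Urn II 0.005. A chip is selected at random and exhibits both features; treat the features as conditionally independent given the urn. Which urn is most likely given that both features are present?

Urn I

By Bayes' rule, posterior ∝ prior × likelihood:
  Urn V: 0.08 × 0.04 × 0.42 = 0.001344
  Urn III: 0.23 × 0.05 × 0.13 = 0.001495
  Urn I: 0.61 × 0.045 × 0.12 = 0.003294
  Urn II: 0.08 × 0.07 × 0.005 = 0.000028
Sum = 0.006161.
Largest term belongs to Urn I, so Urn I is most probable.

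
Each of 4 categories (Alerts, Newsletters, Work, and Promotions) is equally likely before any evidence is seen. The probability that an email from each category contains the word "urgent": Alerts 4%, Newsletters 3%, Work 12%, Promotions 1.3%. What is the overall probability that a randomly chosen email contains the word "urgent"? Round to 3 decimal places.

0.051

With a uniform prior (1/4 each), posterior ∝ likelihood:
  Alerts: 0.04
  Newsletters: 0.03
  Work: 0.12
  Promotions: 0.013
P(urgent-flag) = (1/4) × (0.04 + 0.03 + 0.12 + 0.013) = 0.203/4 ≈ 0.051.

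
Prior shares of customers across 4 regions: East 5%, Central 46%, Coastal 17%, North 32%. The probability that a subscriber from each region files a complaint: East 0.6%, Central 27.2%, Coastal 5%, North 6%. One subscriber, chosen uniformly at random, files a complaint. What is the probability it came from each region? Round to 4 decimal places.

East 0.0020, Central 0.8171, Coastal 0.0555, North 0.1254

Compute prior × likelihood for every hypothesis:
  East: 0.05 × 0.006 = 0.0003
  Central: 0.46 × 0.272 = 0.12512
  Coastal: 0.17 × 0.05 = 0.0085
  North: 0.32 × 0.06 = 0.0192
Total = 0.15312.
P(East | complaint) = 0.0003/0.15312 ≈ 0.0020
P(Central | complaint) = 0.12512/0.15312 ≈ 0.8171
P(Coastal | complaint) = 0.0085/0.15312 ≈ 0.0555
P(North | complaint) = 0.0192/0.15312 ≈ 0.1254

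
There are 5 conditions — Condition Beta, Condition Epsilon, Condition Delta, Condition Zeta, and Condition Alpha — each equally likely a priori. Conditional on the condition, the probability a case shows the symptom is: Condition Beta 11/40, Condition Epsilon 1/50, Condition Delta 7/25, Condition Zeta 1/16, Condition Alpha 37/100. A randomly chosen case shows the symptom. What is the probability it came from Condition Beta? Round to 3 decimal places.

0.273

With a uniform prior (1/5 each), posterior ∝ likelihood:
  Condition Beta: 0.275
  Condition Epsilon: 0.02
  Condition Delta: 0.28
  Condition Zeta: 0.0625
  Condition Alpha: 0.37
Total = 1.0075.
P(Condition Beta | evidence) = 0.275 / 1.0075 ≈ 0.273.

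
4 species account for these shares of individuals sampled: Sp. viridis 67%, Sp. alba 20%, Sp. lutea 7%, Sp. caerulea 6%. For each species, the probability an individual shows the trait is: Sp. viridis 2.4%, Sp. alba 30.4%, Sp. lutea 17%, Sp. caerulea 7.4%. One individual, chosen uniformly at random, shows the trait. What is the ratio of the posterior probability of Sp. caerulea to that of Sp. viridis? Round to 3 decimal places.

Prior × likelihood for each hypothesis:
  Sp. viridis: 0.67 × 0.024 = 0.01608
  Sp. alba: 0.2 × 0.304 = 0.0608
  Sp. lutea: 0.07 × 0.17 = 0.0119
  Sp. caerulea: 0.06 × 0.074 = 0.00444
Sum = 0.09322.
The ratio is 0.00444 / 0.01608 (the normalizer cancels) = 0.276.

0.276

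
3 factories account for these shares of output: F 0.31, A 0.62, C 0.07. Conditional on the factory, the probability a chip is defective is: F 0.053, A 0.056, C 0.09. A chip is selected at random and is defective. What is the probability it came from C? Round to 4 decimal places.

Prior × likelihood for each hypothesis:
  F: 0.31 × 0.053 = 0.01643
  A: 0.62 × 0.056 = 0.03472
  C: 0.07 × 0.09 = 0.0063
Normalizing constant = 0.05745.
P(C | evidence) = 0.0063 / 0.05745 ≈ 0.1097.

0.1097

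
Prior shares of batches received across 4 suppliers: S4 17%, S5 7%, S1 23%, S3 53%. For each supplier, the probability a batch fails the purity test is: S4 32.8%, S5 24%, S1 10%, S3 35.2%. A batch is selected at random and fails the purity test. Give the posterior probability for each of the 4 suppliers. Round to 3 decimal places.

Compute prior × likelihood for every hypothesis:
  S4: 0.17 × 0.328 = 0.05576
  S5: 0.07 × 0.24 = 0.0168
  S1: 0.23 × 0.1 = 0.023
  S3: 0.53 × 0.352 = 0.18656
Sum = 0.28212.
P(S4 | off-spec) = 0.05576/0.28212 ≈ 0.198
P(S5 | off-spec) = 0.0168/0.28212 ≈ 0.060
P(S1 | off-spec) = 0.023/0.28212 ≈ 0.082
P(S3 | off-spec) = 0.18656/0.28212 ≈ 0.661

S4 0.198, S5 0.060, S1 0.082, S3 0.661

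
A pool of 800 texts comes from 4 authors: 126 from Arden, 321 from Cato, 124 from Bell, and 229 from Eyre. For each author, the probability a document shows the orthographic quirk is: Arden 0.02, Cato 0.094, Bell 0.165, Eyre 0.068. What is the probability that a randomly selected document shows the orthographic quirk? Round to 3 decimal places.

Prior × likelihood for each hypothesis:
  Arden: 0.1575 × 0.02 = 0.00315
  Cato: 0.40125 × 0.094 = 0.0377175
  Bell: 0.155 × 0.165 = 0.025575
  Eyre: 0.28625 × 0.068 = 0.019465
P(quirk) = 0.00315 + 0.0377175 + 0.025575 + 0.019465 = 0.0859075 → 0.086.

0.086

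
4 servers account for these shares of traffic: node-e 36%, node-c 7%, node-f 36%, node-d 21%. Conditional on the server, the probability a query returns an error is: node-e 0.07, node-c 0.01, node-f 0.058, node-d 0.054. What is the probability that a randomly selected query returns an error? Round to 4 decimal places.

0.0581

Prior × likelihood for each hypothesis:
  node-e: 0.36 × 0.07 = 0.0252
  node-c: 0.07 × 0.01 = 0.0007
  node-f: 0.36 × 0.058 = 0.02088
  node-d: 0.21 × 0.054 = 0.01134
P(error) = 0.0252 + 0.0007 + 0.02088 + 0.01134 = 0.05812 → 0.0581.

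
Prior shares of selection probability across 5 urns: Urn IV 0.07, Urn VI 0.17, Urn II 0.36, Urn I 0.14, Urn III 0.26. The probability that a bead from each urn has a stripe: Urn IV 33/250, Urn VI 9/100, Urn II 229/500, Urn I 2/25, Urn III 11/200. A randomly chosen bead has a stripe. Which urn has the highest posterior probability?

Urn II

Unnormalized posteriors (prior × likelihood):
  Urn IV: 0.07 × 0.132 = 0.00924
  Urn VI: 0.17 × 0.09 = 0.0153
  Urn II: 0.36 × 0.458 = 0.16488
  Urn I: 0.14 × 0.08 = 0.0112
  Urn III: 0.26 × 0.055 = 0.0143
Normalizing constant = 0.21492.
Largest term belongs to Urn II, so Urn II is most probable.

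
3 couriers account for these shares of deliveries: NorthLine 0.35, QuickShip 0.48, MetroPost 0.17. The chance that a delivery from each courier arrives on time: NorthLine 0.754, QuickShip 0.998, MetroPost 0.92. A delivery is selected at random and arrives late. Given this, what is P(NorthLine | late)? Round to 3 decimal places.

0.855

Taking complements, P(late | each) = NorthLine 0.246, QuickShip 0.002, MetroPost 0.08.
By Bayes' rule, posterior ∝ prior × likelihood:
  NorthLine: 0.35 × 0.246 = 0.0861
  QuickShip: 0.48 × 0.002 = 0.00096
  MetroPost: 0.17 × 0.08 = 0.0136
Total = 0.10066.
P(NorthLine | evidence) = 0.0861 / 0.10066 ≈ 0.855.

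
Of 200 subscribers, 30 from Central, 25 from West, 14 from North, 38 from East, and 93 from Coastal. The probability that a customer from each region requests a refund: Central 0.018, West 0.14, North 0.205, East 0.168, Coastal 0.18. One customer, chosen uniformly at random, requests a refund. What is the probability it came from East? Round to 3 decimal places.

By Bayes' rule, posterior ∝ prior × likelihood:
  Central: 0.15 × 0.018 = 0.0027
  West: 0.125 × 0.14 = 0.0175
  North: 0.07 × 0.205 = 0.01435
  East: 0.19 × 0.168 = 0.03192
  Coastal: 0.465 × 0.18 = 0.0837
Normalizing constant = 0.15017.
P(East | evidence) = 0.03192 / 0.15017 ≈ 0.213.

0.213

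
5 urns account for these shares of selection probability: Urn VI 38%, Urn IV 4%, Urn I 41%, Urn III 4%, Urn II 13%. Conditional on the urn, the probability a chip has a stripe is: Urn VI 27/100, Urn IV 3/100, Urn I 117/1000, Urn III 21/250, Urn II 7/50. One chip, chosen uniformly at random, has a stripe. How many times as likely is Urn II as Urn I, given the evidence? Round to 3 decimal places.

0.379

Unnormalized posteriors (prior × likelihood):
  Urn VI: 0.38 × 0.27 = 0.1026
  Urn IV: 0.04 × 0.03 = 0.0012
  Urn I: 0.41 × 0.117 = 0.04797
  Urn III: 0.04 × 0.084 = 0.00336
  Urn II: 0.13 × 0.14 = 0.0182
Sum = 0.17333.
The ratio is 0.0182 / 0.04797 (the normalizer cancels) = 0.379.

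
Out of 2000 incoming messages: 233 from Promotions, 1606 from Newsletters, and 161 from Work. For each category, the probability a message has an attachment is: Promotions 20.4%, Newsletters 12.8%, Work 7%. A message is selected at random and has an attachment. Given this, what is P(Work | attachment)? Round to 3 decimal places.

0.043

Prior × likelihood for each hypothesis:
  Promotions: 0.1165 × 0.204 = 0.023766
  Newsletters: 0.803 × 0.128 = 0.102784
  Work: 0.0805 × 0.07 = 0.005635
Sum = 0.132185.
P(Work | evidence) = 0.005635 / 0.132185 ≈ 0.043.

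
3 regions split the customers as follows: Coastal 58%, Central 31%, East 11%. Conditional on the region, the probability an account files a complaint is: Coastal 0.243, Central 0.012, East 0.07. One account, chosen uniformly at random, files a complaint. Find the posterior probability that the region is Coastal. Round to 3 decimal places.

Prior × likelihood for each hypothesis:
  Coastal: 0.58 × 0.243 = 0.14094
  Central: 0.31 × 0.012 = 0.00372
  East: 0.11 × 0.07 = 0.0077
Normalizing constant = 0.15236.
P(Coastal | evidence) = 0.14094 / 0.15236 ≈ 0.925.

0.925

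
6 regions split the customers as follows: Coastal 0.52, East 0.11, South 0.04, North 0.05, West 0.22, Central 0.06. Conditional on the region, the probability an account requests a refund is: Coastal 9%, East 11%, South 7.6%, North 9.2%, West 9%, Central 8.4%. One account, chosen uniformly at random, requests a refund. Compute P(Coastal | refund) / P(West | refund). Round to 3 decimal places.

Compute prior × likelihood for every hypothesis:
  Coastal: 0.52 × 0.09 = 0.0468
  East: 0.11 × 0.11 = 0.0121
  South: 0.04 × 0.076 = 0.00304
  North: 0.05 × 0.092 = 0.0046
  West: 0.22 × 0.09 = 0.0198
  Central: 0.06 × 0.084 = 0.00504
Total = 0.09138.
The ratio is 0.0468 / 0.0198 (the normalizer cancels) = 2.364.

2.364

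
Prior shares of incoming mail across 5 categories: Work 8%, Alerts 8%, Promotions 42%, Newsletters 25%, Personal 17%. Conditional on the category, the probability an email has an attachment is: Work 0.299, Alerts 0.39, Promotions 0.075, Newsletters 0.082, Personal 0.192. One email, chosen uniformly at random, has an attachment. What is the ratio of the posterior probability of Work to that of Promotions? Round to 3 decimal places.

Unnormalized posteriors (prior × likelihood):
  Work: 0.08 × 0.299 = 0.02392
  Alerts: 0.08 × 0.39 = 0.0312
  Promotions: 0.42 × 0.075 = 0.0315
  Newsletters: 0.25 × 0.082 = 0.0205
  Personal: 0.17 × 0.192 = 0.03264
Total = 0.13976.
The ratio is 0.02392 / 0.0315 (the normalizer cancels) = 0.759.

0.759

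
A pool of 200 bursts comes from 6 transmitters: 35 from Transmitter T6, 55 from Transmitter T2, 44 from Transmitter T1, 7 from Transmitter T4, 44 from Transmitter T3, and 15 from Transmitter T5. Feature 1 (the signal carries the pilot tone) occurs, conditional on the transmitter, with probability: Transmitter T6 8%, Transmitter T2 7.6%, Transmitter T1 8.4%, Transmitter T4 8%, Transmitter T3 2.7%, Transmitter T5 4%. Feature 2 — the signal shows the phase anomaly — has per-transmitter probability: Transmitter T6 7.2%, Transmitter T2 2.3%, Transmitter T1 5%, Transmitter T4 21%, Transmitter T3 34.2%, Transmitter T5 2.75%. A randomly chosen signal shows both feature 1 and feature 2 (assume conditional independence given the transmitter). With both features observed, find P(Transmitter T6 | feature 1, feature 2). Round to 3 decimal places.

Compute prior × likelihood for every hypothesis:
  Transmitter T6: 0.175 × 0.08 × 0.072 = 0.001008
  Transmitter T2: 0.275 × 0.076 × 0.023 = 0.0004807
  Transmitter T1: 0.22 × 0.084 × 0.05 = 0.000924
  Transmitter T4: 0.035 × 0.08 × 0.21 = 0.000588
  Transmitter T3: 0.22 × 0.027 × 0.342 = 0.00203148
  Transmitter T5: 0.075 × 0.04 × 0.0275 = 0.0000825
Total = 0.00511468.
P(Transmitter T6 | evidence) = 0.001008 / 0.00511468 ≈ 0.197.

0.197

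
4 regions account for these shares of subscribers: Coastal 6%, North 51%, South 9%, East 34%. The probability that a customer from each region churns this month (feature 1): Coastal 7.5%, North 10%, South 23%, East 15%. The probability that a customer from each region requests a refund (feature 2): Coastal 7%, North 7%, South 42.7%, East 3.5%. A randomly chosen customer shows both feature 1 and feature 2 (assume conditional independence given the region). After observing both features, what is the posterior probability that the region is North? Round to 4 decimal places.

By Bayes' rule, posterior ∝ prior × likelihood:
  Coastal: 0.06 × 0.075 × 0.07 = 0.000315
  North: 0.51 × 0.1 × 0.07 = 0.00357
  South: 0.09 × 0.23 × 0.427 = 0.0088389
  East: 0.34 × 0.15 × 0.035 = 0.001785
Total = 0.0145089.
P(North | evidence) = 0.00357 / 0.0145089 ≈ 0.2461.

0.2461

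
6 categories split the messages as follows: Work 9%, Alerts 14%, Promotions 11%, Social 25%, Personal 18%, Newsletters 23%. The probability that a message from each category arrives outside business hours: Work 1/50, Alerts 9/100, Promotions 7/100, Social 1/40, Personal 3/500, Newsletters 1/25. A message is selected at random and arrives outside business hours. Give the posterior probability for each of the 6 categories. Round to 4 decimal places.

Work 0.0466, Alerts 0.3262, Promotions 0.1993, Social 0.1618, Personal 0.0280, Newsletters 0.2382

By Bayes' rule, posterior ∝ prior × likelihood:
  Work: 0.09 × 0.02 = 0.0018
  Alerts: 0.14 × 0.09 = 0.0126
  Promotions: 0.11 × 0.07 = 0.0077
  Social: 0.25 × 0.025 = 0.00625
  Personal: 0.18 × 0.006 = 0.00108
  Newsletters: 0.23 × 0.04 = 0.0092
Total = 0.03863.
P(Work | off-hours) = 0.0018/0.03863 ≈ 0.0466
P(Alerts | off-hours) = 0.0126/0.03863 ≈ 0.3262
P(Promotions | off-hours) = 0.0077/0.03863 ≈ 0.1993
P(Social | off-hours) = 0.00625/0.03863 ≈ 0.1618
P(Personal | off-hours) = 0.00108/0.03863 ≈ 0.0280
P(Newsletters | off-hours) = 0.0092/0.03863 ≈ 0.2382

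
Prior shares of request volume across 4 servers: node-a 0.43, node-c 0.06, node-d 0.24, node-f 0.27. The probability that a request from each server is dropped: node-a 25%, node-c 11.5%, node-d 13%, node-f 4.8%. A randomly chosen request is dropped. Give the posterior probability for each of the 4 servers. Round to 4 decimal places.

node-a 0.6780, node-c 0.0435, node-d 0.1968, node-f 0.0817

Unnormalized posteriors (prior × likelihood):
  node-a: 0.43 × 0.25 = 0.1075
  node-c: 0.06 × 0.115 = 0.0069
  node-d: 0.24 × 0.13 = 0.0312
  node-f: 0.27 × 0.048 = 0.01296
Sum = 0.15856.
P(node-a | dropped) = 0.1075/0.15856 ≈ 0.6780
P(node-c | dropped) = 0.0069/0.15856 ≈ 0.0435
P(node-d | dropped) = 0.0312/0.15856 ≈ 0.1968
P(node-f | dropped) = 0.01296/0.15856 ≈ 0.0817
(Check: 0.6780+0.0435+0.1968+0.0817 = 1.0000.)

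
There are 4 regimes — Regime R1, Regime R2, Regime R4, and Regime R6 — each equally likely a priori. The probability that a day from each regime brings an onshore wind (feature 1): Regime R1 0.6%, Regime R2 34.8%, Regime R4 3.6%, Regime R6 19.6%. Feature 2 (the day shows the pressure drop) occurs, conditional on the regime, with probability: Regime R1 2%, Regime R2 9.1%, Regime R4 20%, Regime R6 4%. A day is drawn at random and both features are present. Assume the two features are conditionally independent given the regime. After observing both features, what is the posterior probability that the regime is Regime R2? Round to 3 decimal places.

0.676

With a uniform prior (1/4 each), posterior ∝ likelihood:
  Regime R1: 0.006 × 0.02 = 0.00012
  Regime R2: 0.348 × 0.091 = 0.031668
  Regime R4: 0.036 × 0.2 = 0.0072
  Regime R6: 0.196 × 0.04 = 0.00784
Normalizing constant = 0.046828.
P(Regime R2 | evidence) = 0.031668 / 0.046828 ≈ 0.676.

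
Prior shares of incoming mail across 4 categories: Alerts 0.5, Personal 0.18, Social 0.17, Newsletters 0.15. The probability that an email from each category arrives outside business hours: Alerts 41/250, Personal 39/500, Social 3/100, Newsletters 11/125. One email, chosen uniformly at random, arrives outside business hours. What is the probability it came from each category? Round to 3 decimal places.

Compute prior × likelihood for every hypothesis:
  Alerts: 0.5 × 0.164 = 0.082
  Personal: 0.18 × 0.078 = 0.01404
  Social: 0.17 × 0.03 = 0.0051
  Newsletters: 0.15 × 0.088 = 0.0132
Normalizing constant = 0.11434.
P(Alerts | off-hours) = 0.082/0.11434 ≈ 0.717
P(Personal | off-hours) = 0.01404/0.11434 ≈ 0.123
P(Social | off-hours) = 0.0051/0.11434 ≈ 0.045
P(Newsletters | off-hours) = 0.0132/0.11434 ≈ 0.115

Alerts 0.717, Personal 0.123, Social 0.045, Newsletters 0.115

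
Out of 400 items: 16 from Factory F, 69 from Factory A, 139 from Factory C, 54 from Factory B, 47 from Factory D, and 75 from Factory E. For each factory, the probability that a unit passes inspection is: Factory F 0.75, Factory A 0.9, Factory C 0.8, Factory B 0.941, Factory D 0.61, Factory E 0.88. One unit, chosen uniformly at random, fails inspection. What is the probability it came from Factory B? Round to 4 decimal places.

Taking complements, P(nonconforming | each) = Factory F 0.25, Factory A 0.1, Factory C 0.2, Factory B 0.059, Factory D 0.39, Factory E 0.12.
By Bayes' rule, posterior ∝ prior × likelihood:
  Factory F: 0.04 × 0.25 = 0.01
  Factory A: 0.1725 × 0.1 = 0.01725
  Factory C: 0.3475 × 0.2 = 0.0695
  Factory B: 0.135 × 0.059 = 0.007965
  Factory D: 0.1175 × 0.39 = 0.045825
  Factory E: 0.1875 × 0.12 = 0.0225
Total = 0.17304.
P(Factory B | evidence) = 0.007965 / 0.17304 ≈ 0.0460.

0.0460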